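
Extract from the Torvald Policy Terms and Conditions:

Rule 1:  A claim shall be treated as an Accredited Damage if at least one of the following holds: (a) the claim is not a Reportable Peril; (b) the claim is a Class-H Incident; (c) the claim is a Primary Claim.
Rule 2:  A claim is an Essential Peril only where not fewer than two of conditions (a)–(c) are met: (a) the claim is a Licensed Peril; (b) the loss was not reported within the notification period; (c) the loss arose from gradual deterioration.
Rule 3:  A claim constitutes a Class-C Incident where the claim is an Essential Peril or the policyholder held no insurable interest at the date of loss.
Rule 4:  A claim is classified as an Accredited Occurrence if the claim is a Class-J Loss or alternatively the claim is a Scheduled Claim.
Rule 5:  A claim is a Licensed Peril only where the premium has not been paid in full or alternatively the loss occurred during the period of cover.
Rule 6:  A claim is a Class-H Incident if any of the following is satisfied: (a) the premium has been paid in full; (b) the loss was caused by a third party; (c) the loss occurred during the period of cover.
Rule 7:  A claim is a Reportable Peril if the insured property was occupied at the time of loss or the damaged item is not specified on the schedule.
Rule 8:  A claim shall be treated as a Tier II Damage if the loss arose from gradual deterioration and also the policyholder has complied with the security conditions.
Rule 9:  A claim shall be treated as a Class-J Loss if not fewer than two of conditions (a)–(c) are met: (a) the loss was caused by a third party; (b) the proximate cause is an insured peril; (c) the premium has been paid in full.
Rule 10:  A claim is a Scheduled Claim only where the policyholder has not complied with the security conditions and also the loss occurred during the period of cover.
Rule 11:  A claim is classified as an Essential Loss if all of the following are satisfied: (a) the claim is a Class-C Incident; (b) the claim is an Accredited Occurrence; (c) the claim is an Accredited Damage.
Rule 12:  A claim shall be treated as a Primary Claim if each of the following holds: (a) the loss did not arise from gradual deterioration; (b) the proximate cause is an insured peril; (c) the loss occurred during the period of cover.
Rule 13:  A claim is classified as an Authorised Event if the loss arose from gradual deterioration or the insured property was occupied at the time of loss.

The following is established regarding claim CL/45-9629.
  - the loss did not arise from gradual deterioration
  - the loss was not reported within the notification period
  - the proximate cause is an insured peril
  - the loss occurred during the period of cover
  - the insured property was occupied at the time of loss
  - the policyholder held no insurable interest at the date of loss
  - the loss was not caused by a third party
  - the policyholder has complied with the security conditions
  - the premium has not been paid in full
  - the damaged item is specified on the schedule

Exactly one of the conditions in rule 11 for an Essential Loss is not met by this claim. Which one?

rule 5 — Licensed Peril: [the premium has not been paid in full? yes] OR [the loss occurred during the period of cover? yes] → satisfied.
rule 2 — Essential Peril: Licensed Peril (rule 5)? yes; the loss was not reported within the notification period? yes; the loss arose from gradual deterioration? no — 2 of 3 hold (need ≥2) → satisfied.
rule 3 — Class-C Incident: [Essential Peril (rule 2)? yes] OR [the policyholder held no insurable interest at the date of loss? yes] → satisfied.
rule 9 — Class-J Loss: the loss was caused by a third party? no; the proximate cause is an insured peril? yes; the premium has been paid in full? no — 1 of 3 hold (need ≥2) → not satisfied.
rule 10 — Scheduled Claim: [the policyholder has not complied with the security conditions? no] AND [the loss occurred during the period of cover? yes] → not satisfied.
rule 4 — Accredited Occurrence: [Class-J Loss (rule 9)? no] OR [Scheduled Claim (rule 10)? no] → not satisfied.
rule 7 — Reportable Peril: [the insured property was occupied at the time of loss? yes] OR [the damaged item is not specified on the schedule? no] → satisfied.
rule 6 — Class-H Incident: [the premium has been paid in full? no] OR [the loss was caused by a third party? no] OR [the loss occurred during the period of cover? yes] → satisfied.
rule 12 — Primary Claim: [the loss did not arise from gradual deterioration? yes] AND [the proximate cause is an insured peril? yes] AND [the loss occurred during the period of cover? yes] → satisfied.
rule 1 — Accredited Damage: [not a Reportable Peril (rule 7)? no] OR [Class-H Incident (rule 6)? yes] OR [Primary Claim (rule 12)? yes] → satisfied.
rule 11 — Essential Loss: [Class-C Incident (rule 3)? yes] AND [Accredited Occurrence (rule 4)? no] AND [Accredited Damage (rule 1)? yes] → not satisfied.

Accredited Occurrence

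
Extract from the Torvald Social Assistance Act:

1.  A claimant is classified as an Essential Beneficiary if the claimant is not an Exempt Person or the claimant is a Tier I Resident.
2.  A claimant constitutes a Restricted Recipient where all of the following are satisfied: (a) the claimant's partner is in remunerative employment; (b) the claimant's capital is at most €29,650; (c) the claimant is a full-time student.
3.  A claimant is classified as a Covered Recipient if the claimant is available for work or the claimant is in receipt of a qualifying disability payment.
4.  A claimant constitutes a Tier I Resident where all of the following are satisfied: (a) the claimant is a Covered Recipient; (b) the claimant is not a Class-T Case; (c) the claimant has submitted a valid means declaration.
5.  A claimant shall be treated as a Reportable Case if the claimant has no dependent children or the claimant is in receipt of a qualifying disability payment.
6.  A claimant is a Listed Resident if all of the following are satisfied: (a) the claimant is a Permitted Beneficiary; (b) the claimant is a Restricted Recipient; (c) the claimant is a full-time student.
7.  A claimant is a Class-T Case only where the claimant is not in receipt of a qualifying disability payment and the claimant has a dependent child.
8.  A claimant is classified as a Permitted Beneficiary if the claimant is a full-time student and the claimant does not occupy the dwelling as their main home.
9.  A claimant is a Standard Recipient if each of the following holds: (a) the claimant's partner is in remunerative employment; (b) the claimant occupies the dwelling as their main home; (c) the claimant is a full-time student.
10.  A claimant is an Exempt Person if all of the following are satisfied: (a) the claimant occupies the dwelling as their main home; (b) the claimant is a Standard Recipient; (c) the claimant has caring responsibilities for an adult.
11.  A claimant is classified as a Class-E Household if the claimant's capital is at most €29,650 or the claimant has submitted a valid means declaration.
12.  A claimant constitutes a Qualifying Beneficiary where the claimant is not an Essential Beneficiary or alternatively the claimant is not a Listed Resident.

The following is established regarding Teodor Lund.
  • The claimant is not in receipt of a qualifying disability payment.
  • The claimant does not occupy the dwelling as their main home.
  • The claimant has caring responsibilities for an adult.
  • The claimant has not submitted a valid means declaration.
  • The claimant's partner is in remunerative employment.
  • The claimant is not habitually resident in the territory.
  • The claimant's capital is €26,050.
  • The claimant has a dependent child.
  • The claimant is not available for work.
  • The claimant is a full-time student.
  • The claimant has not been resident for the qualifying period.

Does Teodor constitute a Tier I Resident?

Under paragraph 3: the claimant is available for work? no; or the claimant is in receipt of a qualifying disability payment? no. So the claimant is not a Covered Recipient.
Under paragraph 7: the claimant is not in receipt of a qualifying disability payment? yes; and the claimant has a dependent child? yes. So the claimant is a Class-T Case.
Under paragraph 4: Covered Recipient (paragraph 3)? no; and not a Class-T Case (paragraph 7)? no; and the claimant has submitted a valid means declaration? no. So the claimant is not a Tier I Resident.

No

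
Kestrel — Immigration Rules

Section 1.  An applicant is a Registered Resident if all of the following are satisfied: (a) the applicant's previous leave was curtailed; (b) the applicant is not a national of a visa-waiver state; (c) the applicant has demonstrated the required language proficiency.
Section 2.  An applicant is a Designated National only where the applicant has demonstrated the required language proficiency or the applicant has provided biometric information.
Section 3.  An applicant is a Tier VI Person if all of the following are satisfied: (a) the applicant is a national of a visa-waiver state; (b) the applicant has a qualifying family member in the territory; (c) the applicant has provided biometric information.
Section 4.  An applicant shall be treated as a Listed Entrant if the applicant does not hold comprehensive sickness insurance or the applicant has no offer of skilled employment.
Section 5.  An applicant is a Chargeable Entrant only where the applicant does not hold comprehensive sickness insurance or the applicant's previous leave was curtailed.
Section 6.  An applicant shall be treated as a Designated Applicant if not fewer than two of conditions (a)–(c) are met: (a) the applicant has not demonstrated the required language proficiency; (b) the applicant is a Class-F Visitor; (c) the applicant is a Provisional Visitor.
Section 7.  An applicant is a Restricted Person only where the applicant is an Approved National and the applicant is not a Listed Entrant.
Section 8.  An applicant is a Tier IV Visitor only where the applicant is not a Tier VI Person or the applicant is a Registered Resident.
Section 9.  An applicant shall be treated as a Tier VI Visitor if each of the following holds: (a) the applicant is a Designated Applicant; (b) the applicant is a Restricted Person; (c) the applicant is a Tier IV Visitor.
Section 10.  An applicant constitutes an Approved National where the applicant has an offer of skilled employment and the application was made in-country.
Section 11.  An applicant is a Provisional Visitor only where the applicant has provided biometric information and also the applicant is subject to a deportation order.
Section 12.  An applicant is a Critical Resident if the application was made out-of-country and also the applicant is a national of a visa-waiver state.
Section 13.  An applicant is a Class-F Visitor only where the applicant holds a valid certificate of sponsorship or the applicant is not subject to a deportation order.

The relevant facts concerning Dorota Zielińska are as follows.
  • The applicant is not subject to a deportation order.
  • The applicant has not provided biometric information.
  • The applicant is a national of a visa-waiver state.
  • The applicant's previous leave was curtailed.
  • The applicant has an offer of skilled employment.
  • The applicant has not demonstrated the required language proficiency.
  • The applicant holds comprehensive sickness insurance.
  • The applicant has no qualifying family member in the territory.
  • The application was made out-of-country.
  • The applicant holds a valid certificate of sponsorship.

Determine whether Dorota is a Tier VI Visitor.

Under section 13: the applicant holds a valid certificate of sponsorship? yes; or the applicant is not subject to a deportation order? yes. So the applicant is a Class-F Visitor.
Under section 11: the applicant has provided biometric information? no; and the applicant is subject to a deportation order? no. So the applicant is not a Provisional Visitor.
Under section 6: the applicant has not demonstrated the required language proficiency? yes; Class-F Visitor (section 13)? yes; Provisional Visitor (section 11)? no — 2 of 3 hold (need ≥2) → satisfied.
Under section 10: the applicant has an offer of skilled employment? yes; and the application was made in-country? no. So the applicant is not an Approved National.
Under section 4: the applicant does not hold comprehensive sickness insurance? no; or the applicant has no offer of skilled employment? no. So the applicant is not a Listed Entrant.
Under section 7: Approved National (section 10)? no; and not a Listed Entrant (section 4)? yes. So the applicant is not a Restricted Person.
Under section 3: the applicant is a national of a visa-waiver state? yes; and the applicant has a qualifying family member in the territory? no; and the applicant has provided biometric information? no. So the applicant is not a Tier VI Person.
Under section 1: the applicant's previous leave was curtailed? yes; and the applicant is not a national of a visa-waiver state? no; and the applicant has demonstrated the required language proficiency? no. So the applicant is not a Registered Resident.
Under section 8: not a Tier VI Person (section 3)? yes; or Registered Resident (section 1)? no. So the applicant is a Tier IV Visitor.
Under section 9: Designated Applicant (section 6)? yes; and Restricted Person (section 7)? no; and Tier IV Visitor (section 8)? yes. So the applicant is not a Tier VI Visitor.

No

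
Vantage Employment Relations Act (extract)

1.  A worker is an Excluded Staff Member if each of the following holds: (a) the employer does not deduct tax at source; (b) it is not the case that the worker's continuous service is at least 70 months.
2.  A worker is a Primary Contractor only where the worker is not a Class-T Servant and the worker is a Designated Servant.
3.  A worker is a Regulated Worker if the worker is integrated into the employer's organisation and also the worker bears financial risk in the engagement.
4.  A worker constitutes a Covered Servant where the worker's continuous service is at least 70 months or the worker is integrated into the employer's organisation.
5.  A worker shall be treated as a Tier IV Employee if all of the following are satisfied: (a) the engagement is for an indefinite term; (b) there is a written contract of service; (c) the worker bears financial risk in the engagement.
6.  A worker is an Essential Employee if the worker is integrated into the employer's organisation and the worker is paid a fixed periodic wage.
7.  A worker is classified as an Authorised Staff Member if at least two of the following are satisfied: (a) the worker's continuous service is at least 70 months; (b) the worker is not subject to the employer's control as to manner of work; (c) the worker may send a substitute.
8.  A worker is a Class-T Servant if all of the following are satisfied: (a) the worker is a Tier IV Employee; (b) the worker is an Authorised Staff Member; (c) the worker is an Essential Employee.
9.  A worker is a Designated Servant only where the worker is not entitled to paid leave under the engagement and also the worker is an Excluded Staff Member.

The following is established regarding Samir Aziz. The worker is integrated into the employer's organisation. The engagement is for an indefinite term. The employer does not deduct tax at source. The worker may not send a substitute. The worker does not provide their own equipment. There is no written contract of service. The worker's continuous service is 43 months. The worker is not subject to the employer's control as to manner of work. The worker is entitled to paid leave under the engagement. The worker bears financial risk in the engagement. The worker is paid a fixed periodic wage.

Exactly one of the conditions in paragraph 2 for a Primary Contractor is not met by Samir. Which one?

Designated Servant

Under paragraph 5: the engagement is for an indefinite term? yes; and there is a written contract of service? no; and the worker bears financial risk in the engagement? yes. So the worker is not a Tier IV Employee.
Under paragraph 7: worker's continuous service: 43 months ≥ 70 months? no; the worker is not subject to the employer's control as to manner of work? yes; the worker may send a substitute? no — 1 of 3 hold (need ≥2) → not satisfied.
Under paragraph 6: the worker is integrated into the employer's organisation? yes; and the worker is paid a fixed periodic wage? yes. So the worker is an Essential Employee.
Under paragraph 8: Tier IV Employee (paragraph 5)? no; and Authorised Staff Member (paragraph 7)? no; and Essential Employee (paragraph 6)? yes. So the worker is not a Class-T Servant.
Under paragraph 1: the employer does not deduct tax at source? yes; and worker's continuous service: 43 months ≥ 70 months? no, so negated condition yes. So the worker is an Excluded Staff Member.
Under paragraph 9: the worker is not entitled to paid leave under the engagement? no; and Excluded Staff Member (paragraph 1)? yes. So the worker is not a Designated Servant.
Under paragraph 2: not a Class-T Servant (paragraph 8)? yes; and Designated Servant (paragraph 9)? no. So the worker is not a Primary Contractor.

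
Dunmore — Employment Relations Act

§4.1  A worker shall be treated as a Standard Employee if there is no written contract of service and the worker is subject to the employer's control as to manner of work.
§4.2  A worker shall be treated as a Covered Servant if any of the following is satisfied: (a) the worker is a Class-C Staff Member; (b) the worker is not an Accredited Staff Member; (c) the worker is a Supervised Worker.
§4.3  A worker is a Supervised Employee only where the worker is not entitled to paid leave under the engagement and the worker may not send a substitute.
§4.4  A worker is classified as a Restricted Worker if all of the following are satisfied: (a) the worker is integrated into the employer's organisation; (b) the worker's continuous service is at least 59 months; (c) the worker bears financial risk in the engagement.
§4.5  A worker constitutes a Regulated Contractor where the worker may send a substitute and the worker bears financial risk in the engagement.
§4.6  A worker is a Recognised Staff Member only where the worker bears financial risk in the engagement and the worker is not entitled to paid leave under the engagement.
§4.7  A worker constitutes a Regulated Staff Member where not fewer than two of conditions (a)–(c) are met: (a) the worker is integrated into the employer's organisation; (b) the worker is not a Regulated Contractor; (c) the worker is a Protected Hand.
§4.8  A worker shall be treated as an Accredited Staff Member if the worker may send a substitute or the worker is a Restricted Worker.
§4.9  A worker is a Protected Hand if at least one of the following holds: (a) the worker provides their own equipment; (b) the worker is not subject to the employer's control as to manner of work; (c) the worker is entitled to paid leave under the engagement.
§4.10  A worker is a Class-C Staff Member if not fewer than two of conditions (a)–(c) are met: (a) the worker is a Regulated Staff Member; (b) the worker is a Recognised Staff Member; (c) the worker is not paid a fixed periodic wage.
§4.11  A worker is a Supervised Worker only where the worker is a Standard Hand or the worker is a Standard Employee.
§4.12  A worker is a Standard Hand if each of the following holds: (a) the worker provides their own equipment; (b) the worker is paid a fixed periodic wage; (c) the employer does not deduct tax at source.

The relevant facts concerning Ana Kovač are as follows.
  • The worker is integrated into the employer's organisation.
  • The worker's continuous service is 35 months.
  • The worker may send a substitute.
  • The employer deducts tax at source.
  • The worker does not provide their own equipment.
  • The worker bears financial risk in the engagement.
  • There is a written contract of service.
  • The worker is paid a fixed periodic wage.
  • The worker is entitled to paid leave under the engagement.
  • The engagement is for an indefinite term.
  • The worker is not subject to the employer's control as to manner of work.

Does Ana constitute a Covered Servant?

Under §4.5: the worker may send a substitute? yes; and the worker bears financial risk in the engagement? yes. So the worker is a Regulated Contractor.
Under §4.9: the worker provides their own equipment? no; or the worker is not subject to the employer's control as to manner of work? yes; or the worker is entitled to paid leave under the engagement? yes. So the worker is a Protected Hand.
Under §4.7: the worker is integrated into the employer's organisation? yes; not a Regulated Contractor (§4.5)? no; Protected Hand (§4.9)? yes — 2 of 3 hold (need ≥2) → satisfied.
Under §4.6: the worker bears financial risk in the engagement? yes; and the worker is not entitled to paid leave under the engagement? no. So the worker is not a Recognised Staff Member.
Under §4.10: Regulated Staff Member (§4.7)? yes; Recognised Staff Member (§4.6)? no; the worker is not paid a fixed periodic wage? no — 1 of 3 hold (need ≥2) → not satisfied.
Under §4.4: the worker is integrated into the employer's organisation? yes; and worker's continuous service: 35 months ≥ 59 months? no; and the worker bears financial risk in the engagement? yes. So the worker is not a Restricted Worker.
Under §4.8: the worker may send a substitute? yes; or Restricted Worker (§4.4)? no. So the worker is an Accredited Staff Member.
Under §4.12: the worker provides their own equipment? no; and the worker is paid a fixed periodic wage? yes; and the employer does not deduct tax at source? no. So the worker is not a Standard Hand.
Under §4.1: there is no written contract of service? no; and the worker is subject to the employer's control as to manner of work? no. So the worker is not a Standard Employee.
Under §4.11: Standard Hand (§4.12)? no; or Standard Employee (§4.1)? no. So the worker is not a Supervised Worker.
Under §4.2: Class-C Staff Member (§4.10)? no; or not an Accredited Staff Member (§4.8)? no; or Supervised Worker (§4.11)? no. So the worker is not a Covered Servant.

No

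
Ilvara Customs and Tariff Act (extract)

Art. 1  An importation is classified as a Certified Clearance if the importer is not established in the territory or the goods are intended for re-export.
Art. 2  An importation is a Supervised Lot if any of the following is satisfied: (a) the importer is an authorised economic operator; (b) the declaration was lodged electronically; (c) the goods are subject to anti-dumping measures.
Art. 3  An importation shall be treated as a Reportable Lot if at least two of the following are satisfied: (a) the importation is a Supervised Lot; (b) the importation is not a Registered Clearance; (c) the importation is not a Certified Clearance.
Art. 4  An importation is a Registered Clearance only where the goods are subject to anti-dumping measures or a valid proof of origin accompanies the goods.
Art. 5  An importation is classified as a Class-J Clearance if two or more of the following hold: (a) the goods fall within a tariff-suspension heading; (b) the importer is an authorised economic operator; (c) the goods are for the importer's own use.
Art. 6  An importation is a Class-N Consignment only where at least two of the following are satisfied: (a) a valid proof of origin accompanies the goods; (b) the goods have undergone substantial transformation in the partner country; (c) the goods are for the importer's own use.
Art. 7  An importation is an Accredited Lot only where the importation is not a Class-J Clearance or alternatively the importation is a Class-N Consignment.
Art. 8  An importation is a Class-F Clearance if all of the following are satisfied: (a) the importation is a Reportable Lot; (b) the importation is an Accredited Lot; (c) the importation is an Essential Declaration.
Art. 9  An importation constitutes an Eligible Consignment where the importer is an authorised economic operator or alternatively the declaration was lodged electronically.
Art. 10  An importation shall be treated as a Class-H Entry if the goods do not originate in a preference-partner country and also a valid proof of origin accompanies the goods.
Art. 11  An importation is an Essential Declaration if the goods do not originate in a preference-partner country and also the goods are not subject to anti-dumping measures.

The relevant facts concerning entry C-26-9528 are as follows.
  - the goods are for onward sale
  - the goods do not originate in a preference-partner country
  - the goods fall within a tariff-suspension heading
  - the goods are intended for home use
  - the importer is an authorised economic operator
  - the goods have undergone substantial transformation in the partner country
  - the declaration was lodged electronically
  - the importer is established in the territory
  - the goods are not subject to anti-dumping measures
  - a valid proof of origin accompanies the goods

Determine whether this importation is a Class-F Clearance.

Yes

Under article 2: the importer is an authorised economic operator? yes; or the declaration was lodged electronically? yes; or the goods are subject to anti-dumping measures? no. So the importation is a Supervised Lot.
Under article 4: the goods are subject to anti-dumping measures? no; or a valid proof of origin accompanies the goods? yes. So the importation is a Registered Clearance.
Under article 1: the importer is not established in the territory? no; or the goods are intended for re-export? no. So the importation is not a Certified Clearance.
Under article 3: Supervised Lot (article 2)? yes; not a Registered Clearance (article 4)? no; not a Certified Clearance (article 1)? yes — 2 of 3 hold (need ≥2) → satisfied.
Under article 5: the goods fall within a tariff-suspension heading? yes; the importer is an authorised economic operator? yes; the goods are for the importer's own use? no — 2 of 3 hold (need ≥2) → satisfied.
Under article 6: a valid proof of origin accompanies the goods? yes; the goods have undergone substantial transformation in the partner country? yes; the goods are for the importer's own use? no — 2 of 3 hold (need ≥2) → satisfied.
Under article 7: not a Class-J Clearance (article 5)? no; or Class-N Consignment (article 6)? yes. So the importation is an Accredited Lot.
Under article 11: the goods do not originate in a preference-partner country? yes; and the goods are not subject to anti-dumping measures? yes. So the importation is an Essential Declaration.
Under article 8: Reportable Lot (article 3)? yes; and Accredited Lot (article 7)? yes; and Essential Declaration (article 11)? yes. So the importation is a Class-F Clearance.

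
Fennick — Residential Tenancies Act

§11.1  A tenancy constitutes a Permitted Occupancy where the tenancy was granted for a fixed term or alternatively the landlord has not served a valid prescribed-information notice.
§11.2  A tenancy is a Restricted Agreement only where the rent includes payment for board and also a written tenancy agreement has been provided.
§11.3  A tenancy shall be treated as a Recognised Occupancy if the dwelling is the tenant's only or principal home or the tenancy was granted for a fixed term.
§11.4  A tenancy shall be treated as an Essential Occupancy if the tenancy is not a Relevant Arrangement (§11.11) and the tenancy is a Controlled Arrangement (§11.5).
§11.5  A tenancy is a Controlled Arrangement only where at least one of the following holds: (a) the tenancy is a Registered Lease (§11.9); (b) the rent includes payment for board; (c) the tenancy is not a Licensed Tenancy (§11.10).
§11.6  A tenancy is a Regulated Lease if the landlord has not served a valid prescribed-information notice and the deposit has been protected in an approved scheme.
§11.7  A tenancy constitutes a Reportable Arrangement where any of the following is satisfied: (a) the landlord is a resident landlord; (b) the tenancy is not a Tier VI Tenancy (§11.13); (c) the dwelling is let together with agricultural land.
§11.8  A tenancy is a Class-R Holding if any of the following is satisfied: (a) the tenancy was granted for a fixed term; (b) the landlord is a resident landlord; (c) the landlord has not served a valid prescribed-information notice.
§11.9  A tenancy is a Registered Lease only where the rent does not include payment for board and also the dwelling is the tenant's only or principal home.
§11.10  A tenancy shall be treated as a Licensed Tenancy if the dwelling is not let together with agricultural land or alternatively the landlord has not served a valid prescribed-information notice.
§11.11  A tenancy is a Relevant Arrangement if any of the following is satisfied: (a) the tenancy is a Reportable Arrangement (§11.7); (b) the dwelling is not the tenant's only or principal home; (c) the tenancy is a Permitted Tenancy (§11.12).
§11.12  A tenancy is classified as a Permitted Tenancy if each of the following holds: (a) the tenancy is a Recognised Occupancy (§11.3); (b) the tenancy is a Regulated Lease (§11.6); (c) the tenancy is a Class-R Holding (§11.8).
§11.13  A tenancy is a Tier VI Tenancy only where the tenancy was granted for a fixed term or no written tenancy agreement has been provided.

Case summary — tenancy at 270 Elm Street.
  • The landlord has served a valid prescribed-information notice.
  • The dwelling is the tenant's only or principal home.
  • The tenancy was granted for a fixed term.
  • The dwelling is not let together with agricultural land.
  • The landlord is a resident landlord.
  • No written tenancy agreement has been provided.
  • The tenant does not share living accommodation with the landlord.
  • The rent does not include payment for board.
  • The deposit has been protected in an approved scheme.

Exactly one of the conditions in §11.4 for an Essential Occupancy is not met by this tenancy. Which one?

Under §11.13: the tenancy was granted for a fixed term? yes; or no written tenancy agreement has been provided? yes. So the tenancy is a Tier VI Tenancy.
Under §11.7: the landlord is a resident landlord? yes; or not a Tier VI Tenancy (§11.13)? no; or the dwelling is let together with agricultural land? no. So the tenancy is a Reportable Arrangement.
Under §11.3: the dwelling is the tenant's only or principal home? yes; or the tenancy was granted for a fixed term? yes. So the tenancy is a Recognised Occupancy.
Under §11.6: the landlord has not served a valid prescribed-information notice? no; and the deposit has been protected in an approved scheme? yes. So the tenancy is not a Regulated Lease.
Under §11.8: the tenancy was granted for a fixed term? yes; or the landlord is a resident landlord? yes; or the landlord has not served a valid prescribed-information notice? no. So the tenancy is a Class-R Holding.
Under §11.12: Recognised Occupancy (§11.3)? yes; and Regulated Lease (§11.6)? no; and Class-R Holding (§11.8)? yes. So the tenancy is not a Permitted Tenancy.
Under §11.11: Reportable Arrangement (§11.7)? yes; or the dwelling is not the tenant's only or principal home? no; or Permitted Tenancy (§11.12)? no. So the tenancy is a Relevant Arrangement.
Under §11.9: the rent does not include payment for board? yes; and the dwelling is the tenant's only or principal home? yes. So the tenancy is a Registered Lease.
Under §11.10: the dwelling is not let together with agricultural land? yes; or the landlord has not served a valid prescribed-information notice? no. So the tenancy is a Licensed Tenancy.
Under §11.5: Registered Lease (§11.9)? yes; or the rent includes payment for board? no; or not a Licensed Tenancy (§11.10)? no. So the tenancy is a Controlled Arrangement.
Under §11.4: not a Relevant Arrangement (§11.11)? no; and Controlled Arrangement (§11.5)? yes. So the tenancy is not an Essential Occupancy.

Relevant Arrangement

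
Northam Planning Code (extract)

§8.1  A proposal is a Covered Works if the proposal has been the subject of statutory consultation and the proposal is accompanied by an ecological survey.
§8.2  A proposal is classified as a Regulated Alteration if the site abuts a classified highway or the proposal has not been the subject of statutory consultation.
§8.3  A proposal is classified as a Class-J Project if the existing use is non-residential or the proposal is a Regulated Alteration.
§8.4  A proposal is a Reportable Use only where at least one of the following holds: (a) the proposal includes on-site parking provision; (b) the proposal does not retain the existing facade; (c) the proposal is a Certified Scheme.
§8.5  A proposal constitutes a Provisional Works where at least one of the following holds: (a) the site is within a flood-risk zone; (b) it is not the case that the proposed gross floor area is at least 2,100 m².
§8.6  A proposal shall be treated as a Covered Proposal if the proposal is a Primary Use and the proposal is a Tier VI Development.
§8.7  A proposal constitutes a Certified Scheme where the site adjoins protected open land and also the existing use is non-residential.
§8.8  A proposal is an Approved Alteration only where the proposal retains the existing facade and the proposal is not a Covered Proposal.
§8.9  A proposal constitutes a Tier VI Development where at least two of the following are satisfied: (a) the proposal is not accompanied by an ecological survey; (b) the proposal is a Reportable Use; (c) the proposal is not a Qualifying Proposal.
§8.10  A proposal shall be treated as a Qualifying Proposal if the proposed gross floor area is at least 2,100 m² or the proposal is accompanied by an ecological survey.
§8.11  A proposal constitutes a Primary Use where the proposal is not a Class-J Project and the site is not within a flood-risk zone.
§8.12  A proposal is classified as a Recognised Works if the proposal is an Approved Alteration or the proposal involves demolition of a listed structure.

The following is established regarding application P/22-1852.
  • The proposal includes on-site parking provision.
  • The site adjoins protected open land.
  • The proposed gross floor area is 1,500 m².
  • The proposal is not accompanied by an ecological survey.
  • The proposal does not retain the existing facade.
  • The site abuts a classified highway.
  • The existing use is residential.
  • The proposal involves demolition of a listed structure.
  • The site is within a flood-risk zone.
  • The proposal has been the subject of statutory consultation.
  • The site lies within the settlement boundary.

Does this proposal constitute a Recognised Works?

Yes

§8.2 — Regulated Alteration: [the site abuts a classified highway? yes] OR [the proposal has not been the subject of statutory consultation? no] → satisfied.
§8.3 — Class-J Project: [the existing use is non-residential? no] OR [Regulated Alteration (§8.2)? yes] → satisfied.
§8.11 — Primary Use: [not a Class-J Project (§8.3)? no] AND [the site is not within a flood-risk zone? no] → not satisfied.
§8.7 — Certified Scheme: [the site adjoins protected open land? yes] AND [the existing use is non-residential? no] → not satisfied.
§8.4 — Reportable Use: [the proposal includes on-site parking provision? yes] OR [the proposal does not retain the existing facade? yes] OR [Certified Scheme (§8.7)? no] → satisfied.
§8.10 — Qualifying Proposal: [proposed gross floor area: 1,500 m² ≥ 2,100 m²? no] OR [the proposal is accompanied by an ecological survey? no] → not satisfied.
§8.9 — Tier VI Development: the proposal is not accompanied by an ecological survey? yes; Reportable Use (§8.4)? yes; not a Qualifying Proposal (§8.10)? yes — 3 of 3 hold (need ≥2) → satisfied.
§8.6 — Covered Proposal: [Primary Use (§8.11)? no] AND [Tier VI Development (§8.9)? yes] → not satisfied.
§8.8 — Approved Alteration: [the proposal retains the existing facade? no] AND [not a Covered Proposal (§8.6)? yes] → not satisfied.
§8.12 — Recognised Works: [Approved Alteration (§8.8)? no] OR [the proposal involves demolition of a listed structure? yes] → satisfied.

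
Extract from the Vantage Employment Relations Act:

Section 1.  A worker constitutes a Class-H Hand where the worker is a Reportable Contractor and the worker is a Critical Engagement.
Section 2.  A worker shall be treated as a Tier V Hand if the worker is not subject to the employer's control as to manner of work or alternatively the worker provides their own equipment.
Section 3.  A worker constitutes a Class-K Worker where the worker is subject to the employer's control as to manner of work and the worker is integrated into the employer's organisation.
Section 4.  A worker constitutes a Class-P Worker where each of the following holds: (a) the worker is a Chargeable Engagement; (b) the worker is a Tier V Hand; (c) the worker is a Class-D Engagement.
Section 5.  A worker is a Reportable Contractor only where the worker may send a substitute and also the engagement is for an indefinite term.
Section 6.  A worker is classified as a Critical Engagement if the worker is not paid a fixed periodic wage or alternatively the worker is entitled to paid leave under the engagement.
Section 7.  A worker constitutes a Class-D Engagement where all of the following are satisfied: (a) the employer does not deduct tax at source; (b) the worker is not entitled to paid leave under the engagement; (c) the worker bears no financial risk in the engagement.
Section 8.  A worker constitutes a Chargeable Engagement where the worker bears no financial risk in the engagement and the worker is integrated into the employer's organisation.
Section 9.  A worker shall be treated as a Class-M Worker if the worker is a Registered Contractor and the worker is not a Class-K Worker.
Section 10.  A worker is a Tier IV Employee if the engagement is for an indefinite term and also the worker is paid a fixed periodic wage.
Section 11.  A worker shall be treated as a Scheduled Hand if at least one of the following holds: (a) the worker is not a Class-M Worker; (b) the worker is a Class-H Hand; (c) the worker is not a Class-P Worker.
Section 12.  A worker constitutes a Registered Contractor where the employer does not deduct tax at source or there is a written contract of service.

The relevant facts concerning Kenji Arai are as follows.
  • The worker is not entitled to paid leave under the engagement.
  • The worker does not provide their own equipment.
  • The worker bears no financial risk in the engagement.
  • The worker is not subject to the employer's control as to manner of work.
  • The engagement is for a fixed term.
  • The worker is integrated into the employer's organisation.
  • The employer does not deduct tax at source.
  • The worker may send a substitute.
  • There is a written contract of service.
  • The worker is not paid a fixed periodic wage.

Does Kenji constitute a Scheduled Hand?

No

section 12 — Registered Contractor: [the employer does not deduct tax at source? yes] OR [there is a written contract of service? yes] → satisfied.
section 3 — Class-K Worker: [the worker is subject to the employer's control as to manner of work? no] AND [the worker is integrated into the employer's organisation? yes] → not satisfied.
section 9 — Class-M Worker: [Registered Contractor (section 12)? yes] AND [not a Class-K Worker (section 3)? yes] → satisfied.
section 5 — Reportable Contractor: [the worker may send a substitute? yes] AND [the engagement is for an indefinite term? no] → not satisfied.
section 6 — Critical Engagement: [the worker is not paid a fixed periodic wage? yes] OR [the worker is entitled to paid leave under the engagement? no] → satisfied.
section 1 — Class-H Hand: [Reportable Contractor (section 5)? no] AND [Critical Engagement (section 6)? yes] → not satisfied.
section 8 — Chargeable Engagement: [the worker bears no financial risk in the engagement? yes] AND [the worker is integrated into the employer's organisation? yes] → satisfied.
section 2 — Tier V Hand: [the worker is not subject to the employer's control as to manner of work? yes] OR [the worker provides their own equipment? no] → satisfied.
section 7 — Class-D Engagement: [the employer does not deduct tax at source? yes] AND [the worker is not entitled to paid leave under the engagement? yes] AND [the worker bears no financial risk in the engagement? yes] → satisfied.
section 4 — Class-P Worker: [Chargeable Engagement (section 8)? yes] AND [Tier V Hand (section 2)? yes] AND [Class-D Engagement (section 7)? yes] → satisfied.
section 11 — Scheduled Hand: [not a Class-M Worker (section 9)? no] OR [Class-H Hand (section 1)? no] OR [not a Class-P Worker (section 4)? no] → not satisfied.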